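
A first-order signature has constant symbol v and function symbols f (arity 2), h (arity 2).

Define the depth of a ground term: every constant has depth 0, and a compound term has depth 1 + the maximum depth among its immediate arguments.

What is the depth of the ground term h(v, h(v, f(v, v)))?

depth(f(v, v)) = 1 + max(0, 0) = 1
depth(h(v, f(v, v))) = 1 + max(0, 1) = 2
depth(h(v, h(v, f(v, v)))) = 1 + max(0, 2) = 3

3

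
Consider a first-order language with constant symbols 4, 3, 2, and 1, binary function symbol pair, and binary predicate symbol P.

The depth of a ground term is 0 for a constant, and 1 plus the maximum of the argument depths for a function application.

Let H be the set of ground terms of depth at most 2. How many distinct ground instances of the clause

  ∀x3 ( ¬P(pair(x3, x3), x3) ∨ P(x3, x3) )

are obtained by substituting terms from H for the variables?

404

Ground terms of depth ≤ 2:
  Write N_k for the number of ground terms of depth ≤ k. A term of depth ≤ k is either a constant or a function symbol applied to arguments of depth ≤ k−1, so N_k = 4 + N_{k-1}^2.
  N_0 = 4
  N_1 = 4 + 4^2 = 20
  N_2 = 4 + 20^2 = 404
So there are 404 ground terms available for substitution.
The clause has 1 distinct variable (x3), which appears in the body. In the free term algebra distinct substitutions yield syntactically distinct ground instances.
Number of ground instances = 404.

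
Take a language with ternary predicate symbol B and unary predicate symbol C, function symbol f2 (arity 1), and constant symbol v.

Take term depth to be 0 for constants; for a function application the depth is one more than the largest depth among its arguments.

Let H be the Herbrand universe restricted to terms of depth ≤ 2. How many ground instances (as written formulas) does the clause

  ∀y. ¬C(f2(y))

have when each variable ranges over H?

3

Ground terms of depth ≤ 2:
  Let N_k = |{terms of depth ≤ k}|. Then N_0 = 1 and N_k = 1 + N_{k-1} for k ≥ 1 (one summand per function symbol, arity giving the exponent).
  N_0 = 1
  N_1 = 1 + 1 = 2
  N_2 = 1 + 2 = 3
So there are 3 ground terms available for substitution.
There is 1 variable to instantiate (y),  occurring in at least one literal, so different choices give different ground instances.
Number of ground instances = 3.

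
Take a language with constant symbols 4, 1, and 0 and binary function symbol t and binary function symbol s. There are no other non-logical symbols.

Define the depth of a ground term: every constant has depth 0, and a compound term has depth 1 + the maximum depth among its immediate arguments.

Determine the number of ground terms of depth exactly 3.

1565568

Let N_k = |{terms of depth ≤ k}|. Then N_0 = 3 and N_k = 3 + N_{k-1}^2 + N_{k-1}^2 for k ≥ 1 (one summand per function symbol, arity giving the exponent).
N_0 = 3
N_1 = 3 + 3^2 + 3^2 = 21
N_2 = 3 + 21^2 + 21^2 = 885
N_3 = 3 + 885^2 + 885^2 = 1566453
Terms of depth exactly 3: N_3 − N_2 = 1566453 − 885 = 1565568.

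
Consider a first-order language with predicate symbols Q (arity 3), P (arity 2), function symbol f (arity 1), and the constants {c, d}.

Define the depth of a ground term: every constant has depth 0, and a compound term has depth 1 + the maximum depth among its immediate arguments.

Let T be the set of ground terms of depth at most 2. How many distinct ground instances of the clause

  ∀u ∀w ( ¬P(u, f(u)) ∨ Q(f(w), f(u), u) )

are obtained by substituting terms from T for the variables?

36

Ground terms of depth ≤ 2:
  Write N_k for the number of ground terms of depth ≤ k. A term of depth ≤ k is either a constant or a function symbol applied to arguments of depth ≤ k−1, so N_k = 2 + N_{k-1}.
  N_0 = 2
  N_1 = 2 + 2 = 4
  N_2 = 2 + 4 = 6
So there are 6 ground terms available for substitution.
The body mentions every one of the 2 quantified variables; since ground terms form a free algebra, no two substitutions collapse to the same formula.
Number of ground instances = 6^2 = 36.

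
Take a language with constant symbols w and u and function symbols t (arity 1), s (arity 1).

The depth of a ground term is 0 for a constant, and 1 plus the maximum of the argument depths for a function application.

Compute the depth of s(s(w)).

2

depth(s(w)) = 1 + depth(w) = 1 + 0 = 1
depth(s(s(w))) = 1 + depth(s(w)) = 1 + 1 = 2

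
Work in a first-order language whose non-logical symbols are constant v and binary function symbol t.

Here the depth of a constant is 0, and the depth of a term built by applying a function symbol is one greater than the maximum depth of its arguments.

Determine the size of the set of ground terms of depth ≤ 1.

Count level by level. With function symbols t/2, the terms of depth ≤ k are the 1 constant together with each function applied to depth-≤(k−1) tuples, so N_k = 1 + N_{k-1}^2.
N_0 = 1
N_1 = 1 + 1^2 = 2

2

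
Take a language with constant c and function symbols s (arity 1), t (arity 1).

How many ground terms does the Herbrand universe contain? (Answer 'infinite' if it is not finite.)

infinite

The signature has at least one function symbol (s, arity 1) and at least one constant (c).
Iterating s gives infinitely many distinct ground terms: c, s(c), s(s(c)), ...
So the Herbrand universe is infinite.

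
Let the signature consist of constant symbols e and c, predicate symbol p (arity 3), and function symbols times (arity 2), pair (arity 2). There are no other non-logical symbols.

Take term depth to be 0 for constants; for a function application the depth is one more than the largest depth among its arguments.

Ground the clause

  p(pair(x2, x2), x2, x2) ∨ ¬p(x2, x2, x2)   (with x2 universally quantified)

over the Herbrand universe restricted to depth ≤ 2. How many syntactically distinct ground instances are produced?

202

Ground terms of depth ≤ 2:
  If N_k denotes the number of depth-≤k ground terms, the 2 constants give N_0 = 2, and each function symbol of arity r contributes N_{k-1}^r new terms at level k: N_k = 2 + N_{k-1}^2 + N_{k-1}^2.
  N_0 = 2
  N_1 = 2 + 2^2 + 2^2 = 10
  N_2 = 2 + 10^2 + 10^2 = 202
So there are 202 ground terms available for substitution.
The clause has 1 distinct variable (x2), which appears in the body. In the free term algebra distinct substitutions yield syntactically distinct ground instances.
Number of ground instances = 202.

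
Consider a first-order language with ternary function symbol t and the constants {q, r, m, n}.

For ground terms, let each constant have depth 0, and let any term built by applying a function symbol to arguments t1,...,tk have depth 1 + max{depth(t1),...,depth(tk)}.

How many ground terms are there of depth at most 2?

314436

Let N_k count ground terms of depth at most k. Each non-constant term of depth ≤ k is some function symbol applied to depth-≤(k−1) arguments, giving N_k = 4 + N_{k-1}^3.
N_0 = 4
N_1 = 4 + 4^3 = 68
N_2 = 4 + 68^3 = 314436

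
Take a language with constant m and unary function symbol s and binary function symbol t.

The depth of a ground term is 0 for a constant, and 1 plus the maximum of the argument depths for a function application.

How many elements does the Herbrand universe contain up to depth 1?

If N_k denotes the number of depth-≤k ground terms, the 1 constant gives N_0 = 1, and each function symbol of arity r contributes N_{k-1}^r new terms at level k: N_k = 1 + N_{k-1} + N_{k-1}^2.
N_0 = 1
N_1 = 1 + 1 + 1^2 = 3
Explicitly: m, s(m), t(m, m).

3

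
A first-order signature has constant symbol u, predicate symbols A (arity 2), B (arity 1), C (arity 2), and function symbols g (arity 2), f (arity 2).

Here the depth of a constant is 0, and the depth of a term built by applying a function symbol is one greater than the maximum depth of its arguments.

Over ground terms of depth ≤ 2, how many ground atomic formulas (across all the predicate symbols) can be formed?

First count ground terms of depth ≤ 2.
Let N_k = |{terms of depth ≤ k}|. Then N_0 = 1 and N_k = 1 + N_{k-1}^2 + N_{k-1}^2 for k ≥ 1 (one summand per function symbol, arity giving the exponent).
N_0 = 1
N_1 = 1 + 1^2 + 1^2 = 3
N_2 = 1 + 3^2 + 3^2 = 19
So |H| = 19.
Each predicate of arity r yields |H|^r ground atoms (one per choice of an r-tuple from H):
  A: 19^2 = 361;  B: 19;  C: 19^2 = 361
Total ground atoms: 361 + 19 + 361 = 741.

741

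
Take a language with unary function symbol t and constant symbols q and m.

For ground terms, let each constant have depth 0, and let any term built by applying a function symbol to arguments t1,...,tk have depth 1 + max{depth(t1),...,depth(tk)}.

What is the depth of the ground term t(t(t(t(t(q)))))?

5

depth(t(q)) = 1 + depth(q) = 1 + 0 = 1
depth(t(t(q))) = 1 + depth(t(q)) = 1 + 1 = 2
depth(t(t(t(q)))) = 1 + depth(t(t(q))) = 1 + 2 = 3
depth(t(t(t(t(q))))) = 1 + depth(t(t(t(q)))) = 1 + 3 = 4
depth(t(t(t(t(t(q)))))) = 1 + depth(t(t(t(t(q))))) = 1 + 4 = 5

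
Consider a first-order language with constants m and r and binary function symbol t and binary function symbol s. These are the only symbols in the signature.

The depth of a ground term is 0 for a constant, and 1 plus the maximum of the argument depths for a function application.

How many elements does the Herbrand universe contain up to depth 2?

202

Count level by level. With function symbols t/2, s/2, the terms of depth ≤ k are the 2 constants together with each function applied to depth-≤(k−1) tuples, so N_k = 2 + N_{k-1}^2 + N_{k-1}^2.
N_0 = 2
N_1 = 2 + 2^2 + 2^2 = 10
N_2 = 2 + 10^2 + 10^2 = 202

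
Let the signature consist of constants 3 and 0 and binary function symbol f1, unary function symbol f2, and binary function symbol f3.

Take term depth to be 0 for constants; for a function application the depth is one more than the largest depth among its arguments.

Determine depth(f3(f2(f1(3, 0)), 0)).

3

depth(f1(3, 0)) = 1 + max(0, 0) = 1
depth(f2(f1(3, 0))) = 1 + depth(f1(3, 0)) = 1 + 1 = 2
depth(f3(f2(f1(3, 0)), 0)) = 1 + max(2, 0) = 3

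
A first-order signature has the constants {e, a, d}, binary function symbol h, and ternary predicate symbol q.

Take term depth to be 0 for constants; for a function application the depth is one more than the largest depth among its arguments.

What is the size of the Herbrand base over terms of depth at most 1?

1728

First count ground terms of depth ≤ 1.
Write N_k for the number of ground terms of depth ≤ k. A term of depth ≤ k is either a constant or a function symbol applied to arguments of depth ≤ k−1, so N_k = 3 + N_{k-1}^2.
N_0 = 3
N_1 = 3 + 3^2 = 12
Explicitly: e, a, d, h(e, e), h(e, a), h(e, d), h(a, e), h(a, a), h(a, d), h(d, e), h(d, a), h(d, d).
So |H| = 12.
For each predicate symbol, the number of ground atoms is |H| raised to its arity; summing:
  q: 12^3 = 1728
Total ground atoms: 1728.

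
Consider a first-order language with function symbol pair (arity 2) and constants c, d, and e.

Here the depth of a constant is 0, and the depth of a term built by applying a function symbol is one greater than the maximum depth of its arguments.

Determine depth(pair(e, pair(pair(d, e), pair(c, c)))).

depth(pair(d, e)) = 1 + max(0, 0) = 1
depth(pair(c, c)) = 1 + max(0, 0) = 1
depth(pair(pair(d, e), pair(c, c))) = 1 + max(1, 1) = 2
depth(pair(e, pair(pair(d, e), pair(c, c)))) = 1 + max(0, 2) = 3

3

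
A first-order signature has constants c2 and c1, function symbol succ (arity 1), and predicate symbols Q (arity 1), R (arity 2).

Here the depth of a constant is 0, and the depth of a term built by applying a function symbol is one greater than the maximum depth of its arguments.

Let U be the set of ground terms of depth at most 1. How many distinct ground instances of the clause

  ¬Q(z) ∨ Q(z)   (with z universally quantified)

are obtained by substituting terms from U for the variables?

4

Ground terms of depth ≤ 1:
  Let N_k = |{terms of depth ≤ k}|. Then N_0 = 2 and N_k = 2 + N_{k-1} for k ≥ 1 (one summand per function symbol, arity giving the exponent).
  N_0 = 2
  N_1 = 2 + 2 = 4
  Explicitly: c2, c1, succ(c2), succ(c1).
So there are 4 ground terms available for substitution.
There is 1 variable to instantiate (z),  occurring in at least one literal, so different choices give different ground instances.
Number of ground instances = 4.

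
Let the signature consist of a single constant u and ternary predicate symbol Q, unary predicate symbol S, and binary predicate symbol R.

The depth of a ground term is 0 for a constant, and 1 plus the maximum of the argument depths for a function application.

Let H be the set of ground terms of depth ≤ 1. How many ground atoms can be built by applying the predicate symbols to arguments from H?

First count ground terms of depth ≤ 1.
With no function symbols every ground term is a constant, so there is exactly 1 ground term at every depth bound.
N_0 = 1
N_1 = 1
So |H| = 1.
Ground atoms are formed by filling each argument slot of a predicate with a term from H, so an r-ary predicate gives |H|^r atoms:
  Q: 1^3 = 1;  S: 1;  R: 1^2 = 1
Total ground atoms: 1 + 1 + 1 = 3.

3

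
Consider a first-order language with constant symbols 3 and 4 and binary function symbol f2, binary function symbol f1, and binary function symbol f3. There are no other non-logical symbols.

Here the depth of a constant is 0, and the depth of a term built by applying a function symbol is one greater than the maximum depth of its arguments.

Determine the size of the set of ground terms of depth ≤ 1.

Write N_k for the number of ground terms of depth ≤ k. A term of depth ≤ k is either a constant or a function symbol applied to arguments of depth ≤ k−1, so N_k = 2 + N_{k-1}^2 + N_{k-1}^2 + N_{k-1}^2.
N_0 = 2
N_1 = 2 + 2^2 + 2^2 + 2^2 = 14

14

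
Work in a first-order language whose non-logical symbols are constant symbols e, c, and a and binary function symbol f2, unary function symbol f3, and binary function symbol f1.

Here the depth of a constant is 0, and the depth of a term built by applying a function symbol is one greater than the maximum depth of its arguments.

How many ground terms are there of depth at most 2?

1179

If N_k denotes the number of depth-≤k ground terms, the 3 constants give N_0 = 3, and each function symbol of arity r contributes N_{k-1}^r new terms at level k: N_k = 3 + N_{k-1}^2 + N_{k-1} + N_{k-1}^2.
N_0 = 3
N_1 = 3 + 3^2 + 3 + 3^2 = 24
N_2 = 3 + 24^2 + 24 + 24^2 = 1179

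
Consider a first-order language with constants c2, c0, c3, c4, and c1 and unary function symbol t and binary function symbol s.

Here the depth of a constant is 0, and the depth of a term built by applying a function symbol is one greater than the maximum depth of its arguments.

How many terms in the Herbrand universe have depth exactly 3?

1600230

Write N_k for the number of ground terms of depth ≤ k. A term of depth ≤ k is either a constant or a function symbol applied to arguments of depth ≤ k−1, so N_k = 5 + N_{k-1} + N_{k-1}^2.
N_0 = 5
N_1 = 5 + 5 + 5^2 = 35
N_2 = 5 + 35 + 35^2 = 1265
N_3 = 5 + 1265 + 1265^2 = 1601495
Terms of depth exactly 3: N_3 − N_2 = 1601495 − 1265 = 1600230.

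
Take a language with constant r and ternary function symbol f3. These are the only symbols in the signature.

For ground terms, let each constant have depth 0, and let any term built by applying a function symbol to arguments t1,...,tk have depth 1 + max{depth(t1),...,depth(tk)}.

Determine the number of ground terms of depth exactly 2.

Let N_k count ground terms of depth at most k. Each non-constant term of depth ≤ k is some function symbol applied to depth-≤(k−1) arguments, giving N_k = 1 + N_{k-1}^3.
N_0 = 1
N_1 = 1 + 1^3 = 2
N_2 = 1 + 2^3 = 9
Terms of depth exactly 2: N_2 − N_1 = 9 − 2 = 7.

7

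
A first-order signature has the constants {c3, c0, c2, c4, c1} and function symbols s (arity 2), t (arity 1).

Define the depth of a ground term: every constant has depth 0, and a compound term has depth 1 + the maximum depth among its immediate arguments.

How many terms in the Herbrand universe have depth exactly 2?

Let N_k count ground terms of depth at most k. Each non-constant term of depth ≤ k is some function symbol applied to depth-≤(k−1) arguments, giving N_k = 5 + N_{k-1}^2 + N_{k-1}.
N_0 = 5
N_1 = 5 + 5^2 + 5 = 35
N_2 = 5 + 35^2 + 35 = 1265
Terms of depth exactly 2: N_2 − N_1 = 1265 − 35 = 1230.

1230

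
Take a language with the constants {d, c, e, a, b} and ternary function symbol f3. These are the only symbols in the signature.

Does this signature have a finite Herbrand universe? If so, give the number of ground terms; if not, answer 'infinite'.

The signature has at least one function symbol (f3, arity 3) and at least one constant (d).
Iterating f3 gives infinitely many distinct ground terms: d, f3(d, d, d), f3(f3(d, d, d), f3(d, d, d), f3(d, d, d)), ...
So the Herbrand universe is infinite.

infinite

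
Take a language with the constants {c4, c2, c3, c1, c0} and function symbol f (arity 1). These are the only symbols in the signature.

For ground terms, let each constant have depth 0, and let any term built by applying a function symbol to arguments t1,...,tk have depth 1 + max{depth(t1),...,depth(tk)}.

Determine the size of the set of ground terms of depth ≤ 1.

Count level by level. With function symbols f/1, the terms of depth ≤ k are the 5 constants together with each function applied to depth-≤(k−1) tuples, so N_k = 5 + N_{k-1}.
N_0 = 5
N_1 = 5 + 5 = 10

10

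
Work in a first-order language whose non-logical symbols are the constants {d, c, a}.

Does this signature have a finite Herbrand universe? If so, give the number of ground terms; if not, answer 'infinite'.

3

There are no function symbols, so every ground term is one of the 3 constants.
The Herbrand universe is {d, c, a}, which is finite with 3 elements.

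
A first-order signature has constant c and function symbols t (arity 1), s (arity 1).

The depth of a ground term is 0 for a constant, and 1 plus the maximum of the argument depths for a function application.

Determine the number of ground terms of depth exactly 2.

4

Write N_k for the number of ground terms of depth ≤ k. A term of depth ≤ k is either a constant or a function symbol applied to arguments of depth ≤ k−1, so N_k = 1 + N_{k-1} + N_{k-1}.
N_0 = 1
N_1 = 1 + 1 + 1 = 3
N_2 = 1 + 3 + 3 = 7
Terms of depth exactly 2: N_2 − N_1 = 7 − 3 = 4.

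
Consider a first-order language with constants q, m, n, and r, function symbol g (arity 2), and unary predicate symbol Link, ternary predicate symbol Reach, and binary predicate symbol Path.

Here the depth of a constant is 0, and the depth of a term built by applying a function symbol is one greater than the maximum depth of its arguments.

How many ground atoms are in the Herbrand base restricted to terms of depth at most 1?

First count ground terms of depth ≤ 1.
Let N_k count ground terms of depth at most k. Each non-constant term of depth ≤ k is some function symbol applied to depth-≤(k−1) arguments, giving N_k = 4 + N_{k-1}^2.
N_0 = 4
N_1 = 4 + 4^2 = 20
So |H| = 20.
Ground atoms are formed by filling each argument slot of a predicate with a term from H, so an r-ary predicate gives |H|^r atoms:
  Link: 20;  Reach: 20^3 = 8000;  Path: 20^2 = 400
Total ground atoms: 20 + 8000 + 400 = 8420.

8420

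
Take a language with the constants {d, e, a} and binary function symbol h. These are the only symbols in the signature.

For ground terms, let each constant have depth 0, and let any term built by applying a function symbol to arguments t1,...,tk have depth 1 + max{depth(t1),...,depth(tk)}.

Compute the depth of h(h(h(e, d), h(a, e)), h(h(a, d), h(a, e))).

depth(h(e, d)) = 1 + max(0, 0) = 1
depth(h(a, e)) = 1 + max(0, 0) = 1
depth(h(h(e, d), h(a, e))) = 1 + max(1, 1) = 2
depth(h(a, d)) = 1 + max(0, 0) = 1
depth(h(h(a, d), h(a, e))) = 1 + max(1, 1) = 2
depth(h(h(h(e, d), h(a, e)), h(h(a, d), h(a, e)))) = 1 + max(2, 2) = 3

3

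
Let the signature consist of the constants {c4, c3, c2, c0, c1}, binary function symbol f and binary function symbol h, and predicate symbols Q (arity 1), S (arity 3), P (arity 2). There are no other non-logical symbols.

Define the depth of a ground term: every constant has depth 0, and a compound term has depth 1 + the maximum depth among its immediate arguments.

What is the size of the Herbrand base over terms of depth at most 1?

First count ground terms of depth ≤ 1.
Let N_k = |{terms of depth ≤ k}|. Then N_0 = 5 and N_k = 5 + N_{k-1}^2 + N_{k-1}^2 for k ≥ 1 (one summand per function symbol, arity giving the exponent).
N_0 = 5
N_1 = 5 + 5^2 + 5^2 = 55
So |H| = 55.
Each predicate of arity r yields |H|^r ground atoms (one per choice of an r-tuple from H):
  Q: 55;  S: 55^3 = 166375;  P: 55^2 = 3025
Total ground atoms: 55 + 166375 + 3025 = 169455.

169455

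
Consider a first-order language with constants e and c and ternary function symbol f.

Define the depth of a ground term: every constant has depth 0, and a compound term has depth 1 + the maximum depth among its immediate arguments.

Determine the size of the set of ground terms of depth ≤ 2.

Let N_k count ground terms of depth at most k. Each non-constant term of depth ≤ k is some function symbol applied to depth-≤(k−1) arguments, giving N_k = 2 + N_{k-1}^3.
N_0 = 2
N_1 = 2 + 2^3 = 10
N_2 = 2 + 10^3 = 1002

1002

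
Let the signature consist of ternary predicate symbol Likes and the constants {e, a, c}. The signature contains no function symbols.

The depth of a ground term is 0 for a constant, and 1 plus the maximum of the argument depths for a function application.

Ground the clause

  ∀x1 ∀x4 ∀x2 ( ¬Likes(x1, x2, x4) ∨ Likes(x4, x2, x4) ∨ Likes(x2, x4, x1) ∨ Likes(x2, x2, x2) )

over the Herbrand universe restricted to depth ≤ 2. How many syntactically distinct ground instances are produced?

27

Ground terms of depth ≤ 2:
  With no function symbols every ground term is a constant, so there are exactly 3 ground terms at every depth bound.
  N_0 = 3
  N_1 = 3
  N_2 = 3
  Explicitly: e, a, c.
So there are 3 ground terms available for substitution.
The clause has 3 distinct variables (x1, x4, x2), each appearing in the body. In the free term algebra distinct substitutions yield syntactically distinct ground instances.
Number of ground instances = 3^3 = 27.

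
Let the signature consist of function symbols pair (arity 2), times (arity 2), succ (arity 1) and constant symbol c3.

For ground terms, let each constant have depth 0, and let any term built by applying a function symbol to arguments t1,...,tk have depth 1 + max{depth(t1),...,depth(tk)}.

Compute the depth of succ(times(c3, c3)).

depth(times(c3, c3)) = 1 + max(0, 0) = 1
depth(succ(times(c3, c3))) = 1 + depth(times(c3, c3)) = 1 + 1 = 2

2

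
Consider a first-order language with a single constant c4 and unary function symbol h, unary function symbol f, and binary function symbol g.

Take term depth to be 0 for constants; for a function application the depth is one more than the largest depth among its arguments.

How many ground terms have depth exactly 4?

457653

If N_k denotes the number of depth-≤k ground terms, the 1 constant gives N_0 = 1, and each function symbol of arity r contributes N_{k-1}^r new terms at level k: N_k = 1 + N_{k-1} + N_{k-1} + N_{k-1}^2.
N_0 = 1
N_1 = 1 + 1 + 1 + 1^2 = 4
N_2 = 1 + 4 + 4 + 4^2 = 25
N_3 = 1 + 25 + 25 + 25^2 = 676
N_4 = 1 + 676 + 676 + 676^2 = 458329
Terms of depth exactly 4: N_4 − N_3 = 458329 − 676 = 457653.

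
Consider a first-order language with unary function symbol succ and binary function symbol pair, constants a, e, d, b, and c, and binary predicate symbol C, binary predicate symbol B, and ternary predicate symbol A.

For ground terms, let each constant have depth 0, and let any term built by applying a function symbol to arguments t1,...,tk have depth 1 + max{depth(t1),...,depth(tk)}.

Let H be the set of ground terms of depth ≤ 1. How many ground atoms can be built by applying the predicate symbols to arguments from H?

45325

First count ground terms of depth ≤ 1.
Let N_k count ground terms of depth at most k. Each non-constant term of depth ≤ k is some function symbol applied to depth-≤(k−1) arguments, giving N_k = 5 + N_{k-1} + N_{k-1}^2.
N_0 = 5
N_1 = 5 + 5 + 5^2 = 35
So |H| = 35.
Ground atoms are formed by filling each argument slot of a predicate with a term from H, so an r-ary predicate gives |H|^r atoms:
  C: 35^2 = 1225;  B: 35^2 = 1225;  A: 35^3 = 42875
Total ground atoms: 1225 + 1225 + 42875 = 45325.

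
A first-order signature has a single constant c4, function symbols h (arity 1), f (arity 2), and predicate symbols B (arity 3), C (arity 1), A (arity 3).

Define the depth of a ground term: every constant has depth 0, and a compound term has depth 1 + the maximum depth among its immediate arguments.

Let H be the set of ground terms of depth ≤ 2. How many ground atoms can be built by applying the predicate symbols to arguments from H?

4407

First count ground terms of depth ≤ 2.
Write N_k for the number of ground terms of depth ≤ k. A term of depth ≤ k is either a constant or a function symbol applied to arguments of depth ≤ k−1, so N_k = 1 + N_{k-1} + N_{k-1}^2.
N_0 = 1
N_1 = 1 + 1 + 1^2 = 3
N_2 = 1 + 3 + 3^2 = 13
So |H| = 13.
For each predicate symbol, the number of ground atoms is |H| raised to its arity; summing:
  B: 13^3 = 2197;  C: 13;  A: 13^3 = 2197
Total ground atoms: 2197 + 13 + 2197 = 4407.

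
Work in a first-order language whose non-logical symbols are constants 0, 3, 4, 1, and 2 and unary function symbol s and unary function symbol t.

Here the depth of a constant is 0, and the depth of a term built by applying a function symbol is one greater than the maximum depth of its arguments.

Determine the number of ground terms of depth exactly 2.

Let N_k = |{terms of depth ≤ k}|. Then N_0 = 5 and N_k = 5 + N_{k-1} + N_{k-1} for k ≥ 1 (one summand per function symbol, arity giving the exponent).
N_0 = 5
N_1 = 5 + 5 + 5 = 15
N_2 = 5 + 15 + 15 = 35
Terms of depth exactly 2: N_2 − N_1 = 35 − 15 = 20.

20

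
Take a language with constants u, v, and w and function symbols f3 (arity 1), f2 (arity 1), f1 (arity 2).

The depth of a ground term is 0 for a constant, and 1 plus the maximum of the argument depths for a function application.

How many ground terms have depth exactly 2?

345

Count level by level. With function symbols f3/1, f2/1, f1/2, the terms of depth ≤ k are the 3 constants together with each function applied to depth-≤(k−1) tuples, so N_k = 3 + N_{k-1} + N_{k-1} + N_{k-1}^2.
N_0 = 3
N_1 = 3 + 3 + 3 + 3^2 = 18
N_2 = 3 + 18 + 18 + 18^2 = 363
Terms of depth exactly 2: N_2 − N_1 = 363 − 18 = 345.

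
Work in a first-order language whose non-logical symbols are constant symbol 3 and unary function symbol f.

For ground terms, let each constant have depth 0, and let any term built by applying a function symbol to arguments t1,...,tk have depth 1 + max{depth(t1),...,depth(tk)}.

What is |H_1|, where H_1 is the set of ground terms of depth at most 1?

If N_k denotes the number of depth-≤k ground terms, the 1 constant gives N_0 = 1, and each function symbol of arity r contributes N_{k-1}^r new terms at level k: N_k = 1 + N_{k-1}.
N_0 = 1
N_1 = 1 + 1 = 2
Explicitly: 3, f(3).

2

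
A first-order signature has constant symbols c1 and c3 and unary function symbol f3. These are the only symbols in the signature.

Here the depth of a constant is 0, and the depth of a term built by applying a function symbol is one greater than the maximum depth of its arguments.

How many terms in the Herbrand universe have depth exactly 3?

Count level by level. With function symbols f3/1, the terms of depth ≤ k are the 2 constants together with each function applied to depth-≤(k−1) tuples, so N_k = 2 + N_{k-1}.
N_0 = 2
N_1 = 2 + 2 = 4
N_2 = 2 + 4 = 6
N_3 = 2 + 6 = 8
Terms of depth exactly 3: N_3 − N_2 = 8 − 6 = 2.

2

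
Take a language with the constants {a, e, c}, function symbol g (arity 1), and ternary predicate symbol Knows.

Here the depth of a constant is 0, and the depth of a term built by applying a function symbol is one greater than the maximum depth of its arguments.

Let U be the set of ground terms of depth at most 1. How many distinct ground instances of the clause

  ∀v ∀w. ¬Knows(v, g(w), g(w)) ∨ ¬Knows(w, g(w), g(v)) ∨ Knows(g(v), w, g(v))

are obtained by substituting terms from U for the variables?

Ground terms of depth ≤ 1:
  Write N_k for the number of ground terms of depth ≤ k. A term of depth ≤ k is either a constant or a function symbol applied to arguments of depth ≤ k−1, so N_k = 3 + N_{k-1}.
  N_0 = 3
  N_1 = 3 + 3 = 6
  Explicitly: a, e, c, g(a), g(e), g(c).
So there are 6 ground terms available for substitution.
The clause has 2 distinct variables (v, w), each appearing in the body. In the free term algebra distinct substitutions yield syntactically distinct ground instances.
Number of ground instances = 6^2 = 36.

36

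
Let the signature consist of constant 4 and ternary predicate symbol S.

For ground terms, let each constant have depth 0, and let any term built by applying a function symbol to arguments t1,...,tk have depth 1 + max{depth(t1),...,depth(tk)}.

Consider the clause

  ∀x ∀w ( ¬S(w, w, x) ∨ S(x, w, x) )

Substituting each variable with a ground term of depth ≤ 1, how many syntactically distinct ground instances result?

Ground terms of depth ≤ 1:
  With no function symbols every ground term is a constant, so there is exactly 1 ground term at every depth bound.
  N_0 = 1
  N_1 = 1
  Explicitly: 4.
So there is exactly 1 ground term available for substitution.
There are 2 variables to instantiate (x, w), each occurring in at least one literal, so different choices give different ground instances.
Number of ground instances = 1^2 = 1.

1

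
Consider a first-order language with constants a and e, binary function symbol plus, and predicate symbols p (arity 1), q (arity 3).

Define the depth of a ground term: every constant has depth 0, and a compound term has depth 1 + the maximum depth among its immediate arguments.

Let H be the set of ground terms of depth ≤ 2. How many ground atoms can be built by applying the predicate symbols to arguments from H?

54910

First count ground terms of depth ≤ 2.
Write N_k for the number of ground terms of depth ≤ k. A term of depth ≤ k is either a constant or a function symbol applied to arguments of depth ≤ k−1, so N_k = 2 + N_{k-1}^2.
N_0 = 2
N_1 = 2 + 2^2 = 6
N_2 = 2 + 6^2 = 38
So |H| = 38.
For each predicate symbol, the number of ground atoms is |H| raised to its arity; summing:
  p: 38;  q: 38^3 = 54872
Total ground atoms: 38 + 54872 = 54910.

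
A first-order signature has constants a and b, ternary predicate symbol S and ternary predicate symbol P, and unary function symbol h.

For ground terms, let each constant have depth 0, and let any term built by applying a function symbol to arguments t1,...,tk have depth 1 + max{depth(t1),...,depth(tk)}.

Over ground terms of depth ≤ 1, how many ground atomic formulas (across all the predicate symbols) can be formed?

128

First count ground terms of depth ≤ 1.
Count level by level. With function symbols h/1, the terms of depth ≤ k are the 2 constants together with each function applied to depth-≤(k−1) tuples, so N_k = 2 + N_{k-1}.
N_0 = 2
N_1 = 2 + 2 = 4
Explicitly: a, b, h(a), h(b).
So |H| = 4.
Each predicate of arity r yields |H|^r ground atoms (one per choice of an r-tuple from H):
  S: 4^3 = 64;  P: 4^3 = 64
Total ground atoms: 64 + 64 = 128.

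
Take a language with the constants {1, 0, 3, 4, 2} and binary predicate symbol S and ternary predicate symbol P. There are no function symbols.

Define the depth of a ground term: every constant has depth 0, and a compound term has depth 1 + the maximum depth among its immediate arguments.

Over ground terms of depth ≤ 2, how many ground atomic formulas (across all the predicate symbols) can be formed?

150

First count ground terms of depth ≤ 2.
With no function symbols every ground term is a constant, so there are exactly 5 ground terms at every depth bound.
N_0 = 5
N_1 = 5
N_2 = 5
So |H| = 5.
A ground atom is a predicate applied to a tuple of terms from H, so the count is the sum over predicates of |H|^arity:
  S: 5^2 = 25;  P: 5^3 = 125
Total ground atoms: 25 + 125 = 150.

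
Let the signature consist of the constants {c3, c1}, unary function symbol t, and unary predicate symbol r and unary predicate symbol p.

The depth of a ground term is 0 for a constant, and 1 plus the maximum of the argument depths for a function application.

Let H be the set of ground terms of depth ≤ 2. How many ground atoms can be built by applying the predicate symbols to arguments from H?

First count ground terms of depth ≤ 2.
Let N_k count ground terms of depth at most k. Each non-constant term of depth ≤ k is some function symbol applied to depth-≤(k−1) arguments, giving N_k = 2 + N_{k-1}.
N_0 = 2
N_1 = 2 + 2 = 4
N_2 = 2 + 4 = 6
So |H| = 6.
Ground atoms are formed by filling each argument slot of a predicate with a term from H, so an r-ary predicate gives |H|^r atoms:
  r: 6;  p: 6
Total ground atoms: 6 + 6 = 12.

12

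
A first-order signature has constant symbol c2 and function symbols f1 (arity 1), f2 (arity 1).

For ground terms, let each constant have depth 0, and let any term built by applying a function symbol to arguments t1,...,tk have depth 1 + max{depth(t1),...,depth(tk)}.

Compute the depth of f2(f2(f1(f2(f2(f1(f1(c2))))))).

7

depth(f1(c2)) = 1 + depth(c2) = 1 + 0 = 1
depth(f1(f1(c2))) = 1 + depth(f1(c2)) = 1 + 1 = 2
depth(f2(f1(f1(c2)))) = 1 + depth(f1(f1(c2))) = 1 + 2 = 3
depth(f2(f2(f1(f1(c2))))) = 1 + depth(f2(f1(f1(c2)))) = 1 + 3 = 4
depth(f1(f2(f2(f1(f1(c2)))))) = 1 + depth(f2(f2(f1(f1(c2))))) = 1 + 4 = 5
depth(f2(f1(f2(f2(f1(f1(c2))))))) = 1 + depth(f1(f2(f2(f1(f1(c2)))))) = 1 + 5 = 6
depth(f2(f2(f1(f2(f2(f1(f1(c2)))))))) = 1 + depth(f2(f1(f2(f2(f1(f1(c2))))))) = 1 + 6 = 7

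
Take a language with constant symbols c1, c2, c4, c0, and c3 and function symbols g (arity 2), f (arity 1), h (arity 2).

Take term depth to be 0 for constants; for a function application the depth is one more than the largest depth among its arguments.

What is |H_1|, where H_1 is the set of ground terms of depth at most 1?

60

Let N_k count ground terms of depth at most k. Each non-constant term of depth ≤ k is some function symbol applied to depth-≤(k−1) arguments, giving N_k = 5 + N_{k-1}^2 + N_{k-1} + N_{k-1}^2.
N_0 = 5
N_1 = 5 + 5^2 + 5 + 5^2 = 60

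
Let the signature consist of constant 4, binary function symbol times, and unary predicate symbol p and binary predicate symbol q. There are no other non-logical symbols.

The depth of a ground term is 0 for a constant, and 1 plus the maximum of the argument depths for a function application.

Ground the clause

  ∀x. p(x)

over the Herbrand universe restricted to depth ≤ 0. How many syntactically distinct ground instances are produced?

Ground terms of depth ≤ 0:
  Count level by level. With function symbols times/2, the terms of depth ≤ k are the 1 constant together with each function applied to depth-≤(k−1) tuples, so N_k = 1 + N_{k-1}^2.
  N_0 = 1
So there is exactly 1 ground term available for substitution.
The body mentions the single quantified variable x; since ground terms form a free algebra, no two substitutions collapse to the same formula.
Number of ground instances = 1.

1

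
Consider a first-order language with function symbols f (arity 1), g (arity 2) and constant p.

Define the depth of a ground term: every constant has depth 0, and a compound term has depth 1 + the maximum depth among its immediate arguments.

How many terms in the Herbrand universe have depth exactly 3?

170

Count level by level. With function symbols f/1, g/2, the terms of depth ≤ k are the 1 constant together with each function applied to depth-≤(k−1) tuples, so N_k = 1 + N_{k-1} + N_{k-1}^2.
N_0 = 1
N_1 = 1 + 1 + 1^2 = 3
N_2 = 1 + 3 + 3^2 = 13
N_3 = 1 + 13 + 13^2 = 183
Terms of depth exactly 3: N_3 − N_2 = 183 − 13 = 170.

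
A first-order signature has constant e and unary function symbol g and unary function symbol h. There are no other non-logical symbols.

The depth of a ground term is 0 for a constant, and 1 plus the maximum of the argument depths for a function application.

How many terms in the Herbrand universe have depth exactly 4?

Let N_k = |{terms of depth ≤ k}|. Then N_0 = 1 and N_k = 1 + N_{k-1} + N_{k-1} for k ≥ 1 (one summand per function symbol, arity giving the exponent).
N_0 = 1
N_1 = 1 + 1 + 1 = 3
N_2 = 1 + 3 + 3 = 7
N_3 = 1 + 7 + 7 = 15
N_4 = 1 + 15 + 15 = 31
Terms of depth exactly 4: N_4 − N_3 = 31 − 15 = 16.

16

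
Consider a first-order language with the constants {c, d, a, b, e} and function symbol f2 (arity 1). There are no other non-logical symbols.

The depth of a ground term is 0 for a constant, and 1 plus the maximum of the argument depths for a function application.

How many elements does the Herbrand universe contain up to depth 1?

10

Let N_k = |{terms of depth ≤ k}|. Then N_0 = 5 and N_k = 5 + N_{k-1} for k ≥ 1 (one summand per function symbol, arity giving the exponent).
N_0 = 5
N_1 = 5 + 5 = 10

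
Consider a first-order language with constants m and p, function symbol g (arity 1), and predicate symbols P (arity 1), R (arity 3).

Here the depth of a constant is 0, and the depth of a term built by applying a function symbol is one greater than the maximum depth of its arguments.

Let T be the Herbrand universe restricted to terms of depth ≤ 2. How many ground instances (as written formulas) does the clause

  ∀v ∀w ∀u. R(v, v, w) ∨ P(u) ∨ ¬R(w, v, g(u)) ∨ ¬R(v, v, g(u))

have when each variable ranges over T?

Ground terms of depth ≤ 2:
  Write N_k for the number of ground terms of depth ≤ k. A term of depth ≤ k is either a constant or a function symbol applied to arguments of depth ≤ k−1, so N_k = 2 + N_{k-1}.
  N_0 = 2
  N_1 = 2 + 2 = 4
  N_2 = 2 + 4 = 6
  Explicitly: m, p, g(m), g(p), g(g(m)), g(g(p)).
So there are 6 ground terms available for substitution.
There are 3 variables to instantiate (v, w, u), each occurring in at least one literal, so different choices give different ground instances.
Number of ground instances = 6^3 = 216.

216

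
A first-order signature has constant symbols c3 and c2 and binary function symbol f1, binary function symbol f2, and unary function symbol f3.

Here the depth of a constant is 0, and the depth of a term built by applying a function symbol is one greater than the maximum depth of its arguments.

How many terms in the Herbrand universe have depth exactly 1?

Write N_k for the number of ground terms of depth ≤ k. A term of depth ≤ k is either a constant or a function symbol applied to arguments of depth ≤ k−1, so N_k = 2 + N_{k-1}^2 + N_{k-1}^2 + N_{k-1}.
N_0 = 2
N_1 = 2 + 2^2 + 2^2 + 2 = 12
Terms of depth exactly 1: N_1 − N_0 = 12 − 2 = 10.

10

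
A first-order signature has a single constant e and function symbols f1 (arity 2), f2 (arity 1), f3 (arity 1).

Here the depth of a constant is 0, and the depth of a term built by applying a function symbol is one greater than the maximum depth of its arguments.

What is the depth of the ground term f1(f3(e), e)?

2

depth(f3(e)) = 1 + depth(e) = 1 + 0 = 1
depth(f1(f3(e), e)) = 1 + max(1, 0) = 2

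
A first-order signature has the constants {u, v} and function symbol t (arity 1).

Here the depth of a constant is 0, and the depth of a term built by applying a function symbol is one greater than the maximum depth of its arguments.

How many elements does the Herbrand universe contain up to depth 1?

If N_k denotes the number of depth-≤k ground terms, the 2 constants give N_0 = 2, and each function symbol of arity r contributes N_{k-1}^r new terms at level k: N_k = 2 + N_{k-1}.
N_0 = 2
N_1 = 2 + 2 = 4

4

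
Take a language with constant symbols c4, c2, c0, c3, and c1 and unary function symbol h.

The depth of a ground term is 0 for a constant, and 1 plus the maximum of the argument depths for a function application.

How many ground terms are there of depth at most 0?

Let N_k = |{terms of depth ≤ k}|. Then N_0 = 5 and N_k = 5 + N_{k-1} for k ≥ 1 (one summand per function symbol, arity giving the exponent).
N_0 = 5
Explicitly: c4, c2, c0, c3, c1.

5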